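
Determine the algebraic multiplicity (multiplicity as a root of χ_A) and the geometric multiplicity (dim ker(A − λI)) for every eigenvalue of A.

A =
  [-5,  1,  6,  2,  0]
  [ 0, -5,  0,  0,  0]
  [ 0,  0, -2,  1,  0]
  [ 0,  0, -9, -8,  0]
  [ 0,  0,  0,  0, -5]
λ = -5: alg = 5, geom = 3

Step 1 — factor the characteristic polynomial to read off the algebraic multiplicities:
  χ_A(x) = (x + 5)^5

Step 2 — compute geometric multiplicities via the rank-nullity identity g(λ) = n − rank(A − λI):
  rank(A − (-5)·I) = 2, so dim ker(A − (-5)·I) = n − 2 = 3

Summary:
  λ = -5: algebraic multiplicity = 5, geometric multiplicity = 3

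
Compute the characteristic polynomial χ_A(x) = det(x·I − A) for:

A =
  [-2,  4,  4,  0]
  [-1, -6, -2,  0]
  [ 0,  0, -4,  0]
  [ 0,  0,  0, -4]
x^4 + 16*x^3 + 96*x^2 + 256*x + 256

Expanding det(x·I − A) (e.g. by cofactor expansion or by noting that A is similar to its Jordan form J, which has the same characteristic polynomial as A) gives
  χ_A(x) = x^4 + 16*x^3 + 96*x^2 + 256*x + 256
which factors as (x + 4)^4. The eigenvalues (with algebraic multiplicities) are λ = -4 with multiplicity 4.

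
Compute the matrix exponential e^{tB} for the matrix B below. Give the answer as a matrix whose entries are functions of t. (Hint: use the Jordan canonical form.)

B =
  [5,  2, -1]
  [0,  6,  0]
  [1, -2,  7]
e^{tB} =
  [-t*exp(6*t) + exp(6*t), 2*t*exp(6*t), -t*exp(6*t)]
  [0, exp(6*t), 0]
  [t*exp(6*t), -2*t*exp(6*t), t*exp(6*t) + exp(6*t)]

Strategy: write B = P · J · P⁻¹ where J is a Jordan canonical form, so e^{tB} = P · e^{tJ} · P⁻¹, and e^{tJ} can be computed block-by-block.

B has Jordan form
J =
  [6, 1, 0]
  [0, 6, 0]
  [0, 0, 6]
(up to reordering of blocks).

Per-block formulas:
  For a 1×1 block at λ = 6: exp(t · [6]) = [e^(6t)].
  For a 2×2 Jordan block J_2(6): exp(t · J_2(6)) = e^(6t)·(I + t·N), where N is the 2×2 nilpotent shift.

After assembling e^{tJ} and conjugating by P, we get:

e^{tB} =
  [-t*exp(6*t) + exp(6*t), 2*t*exp(6*t), -t*exp(6*t)]
  [0, exp(6*t), 0]
  [t*exp(6*t), -2*t*exp(6*t), t*exp(6*t) + exp(6*t)]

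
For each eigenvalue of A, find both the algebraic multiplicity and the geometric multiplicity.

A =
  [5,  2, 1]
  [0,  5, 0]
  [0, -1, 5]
λ = 5: alg = 3, geom = 1

Step 1 — factor the characteristic polynomial to read off the algebraic multiplicities:
  χ_A(x) = (x - 5)^3

Step 2 — compute geometric multiplicities via the rank-nullity identity g(λ) = n − rank(A − λI):
  rank(A − (5)·I) = 2, so dim ker(A − (5)·I) = n − 2 = 1

Summary:
  λ = 5: algebraic multiplicity = 3, geometric multiplicity = 1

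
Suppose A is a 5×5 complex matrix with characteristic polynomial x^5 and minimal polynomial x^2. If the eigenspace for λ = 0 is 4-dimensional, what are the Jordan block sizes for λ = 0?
Block sizes for λ = 0: [2, 1, 1, 1]

Step 1 — from the characteristic polynomial, algebraic multiplicity of λ = 0 is 5. From dim ker(A − (0)·I) = 4, there are exactly 4 Jordan blocks for λ = 0.
Step 2 — from the minimal polynomial, the factor (x − 0)^2 tells us the largest block for λ = 0 has size 2.
Step 3 — with total size 5, 4 blocks, and largest block 2, the block sizes (in nonincreasing order) are [2, 1, 1, 1].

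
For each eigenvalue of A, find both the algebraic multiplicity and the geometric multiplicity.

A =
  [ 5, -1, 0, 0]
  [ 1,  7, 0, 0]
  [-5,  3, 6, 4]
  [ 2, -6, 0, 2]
λ = 2: alg = 1, geom = 1; λ = 6: alg = 3, geom = 2

Step 1 — factor the characteristic polynomial to read off the algebraic multiplicities:
  χ_A(x) = (x - 6)^3*(x - 2)

Step 2 — compute geometric multiplicities via the rank-nullity identity g(λ) = n − rank(A − λI):
  rank(A − (2)·I) = 3, so dim ker(A − (2)·I) = n − 3 = 1
  rank(A − (6)·I) = 2, so dim ker(A − (6)·I) = n − 2 = 2

Summary:
  λ = 2: algebraic multiplicity = 1, geometric multiplicity = 1
  λ = 6: algebraic multiplicity = 3, geometric multiplicity = 2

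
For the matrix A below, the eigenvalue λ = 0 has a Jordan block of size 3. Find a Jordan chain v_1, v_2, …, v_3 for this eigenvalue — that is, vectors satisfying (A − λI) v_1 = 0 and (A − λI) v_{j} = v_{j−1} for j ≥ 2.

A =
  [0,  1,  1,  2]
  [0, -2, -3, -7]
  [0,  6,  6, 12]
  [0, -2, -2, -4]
A Jordan chain for λ = 0 of length 3:
v_1 = (-1, 2, -6, 2)ᵀ
v_2 = (1, -3, 6, -2)ᵀ
v_3 = (0, 0, 1, 0)ᵀ

Let N = A − (0)·I. We want v_3 with N^3 v_3 = 0 but N^2 v_3 ≠ 0; then v_{j-1} := N · v_j for j = 3, …, 2.

Pick v_3 = (0, 0, 1, 0)ᵀ.
Then v_2 = N · v_3 = (1, -3, 6, -2)ᵀ.
Then v_1 = N · v_2 = (-1, 2, -6, 2)ᵀ.

Sanity check: (A − (0)·I) v_1 = (0, 0, 0, 0)ᵀ = 0. ✓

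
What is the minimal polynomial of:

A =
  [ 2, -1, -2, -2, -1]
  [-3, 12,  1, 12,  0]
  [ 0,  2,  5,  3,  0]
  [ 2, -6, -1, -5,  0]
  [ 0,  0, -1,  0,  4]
x^5 - 18*x^4 + 129*x^3 - 460*x^2 + 816*x - 576

The characteristic polynomial is χ_A(x) = (x - 4)^3*(x - 3)^2, so the eigenvalues are known. The minimal polynomial is
  m_A(x) = Π_λ (x − λ)^{k_λ}
where k_λ is the size of the *largest* Jordan block for λ (equivalently, the smallest k with (A − λI)^k v = 0 for every generalised eigenvector v of λ).

  λ = 3: largest Jordan block has size 2, contributing (x − 3)^2
  λ = 4: largest Jordan block has size 3, contributing (x − 4)^3

So m_A(x) = (x - 4)^3*(x - 3)^2 = x^5 - 18*x^4 + 129*x^3 - 460*x^2 + 816*x - 576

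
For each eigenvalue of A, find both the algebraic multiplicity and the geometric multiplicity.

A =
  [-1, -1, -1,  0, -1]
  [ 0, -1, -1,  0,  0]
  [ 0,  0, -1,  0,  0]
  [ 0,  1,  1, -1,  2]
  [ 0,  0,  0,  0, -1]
λ = -1: alg = 5, geom = 2

Step 1 — factor the characteristic polynomial to read off the algebraic multiplicities:
  χ_A(x) = (x + 1)^5

Step 2 — compute geometric multiplicities via the rank-nullity identity g(λ) = n − rank(A − λI):
  rank(A − (-1)·I) = 3, so dim ker(A − (-1)·I) = n − 3 = 2

Summary:
  λ = -1: algebraic multiplicity = 5, geometric multiplicity = 2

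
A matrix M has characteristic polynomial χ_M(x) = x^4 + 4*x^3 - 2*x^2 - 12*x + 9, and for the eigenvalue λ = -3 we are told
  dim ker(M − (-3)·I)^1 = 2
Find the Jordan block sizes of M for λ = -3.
Block sizes for λ = -3: [1, 1]

From the dimensions of kernels of powers, the number of Jordan blocks of size at least j is d_j − d_{j−1} where d_j = dim ker(N^j) (with d_0 = 0). Computing the differences gives [2].
The number of blocks of size exactly k is (#blocks of size ≥ k) − (#blocks of size ≥ k + 1), so the partition is: 2 block(s) of size 1.
In nonincreasing order the block sizes are [1, 1].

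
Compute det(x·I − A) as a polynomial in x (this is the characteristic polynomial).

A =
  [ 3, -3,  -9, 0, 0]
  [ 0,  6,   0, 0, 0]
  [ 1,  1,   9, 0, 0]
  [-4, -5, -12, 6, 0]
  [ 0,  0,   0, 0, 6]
x^5 - 30*x^4 + 360*x^3 - 2160*x^2 + 6480*x - 7776

Expanding det(x·I − A) (e.g. by cofactor expansion or by noting that A is similar to its Jordan form J, which has the same characteristic polynomial as A) gives
  χ_A(x) = x^5 - 30*x^4 + 360*x^3 - 2160*x^2 + 6480*x - 7776
which factors as (x - 6)^5. The eigenvalues (with algebraic multiplicities) are λ = 6 with multiplicity 5.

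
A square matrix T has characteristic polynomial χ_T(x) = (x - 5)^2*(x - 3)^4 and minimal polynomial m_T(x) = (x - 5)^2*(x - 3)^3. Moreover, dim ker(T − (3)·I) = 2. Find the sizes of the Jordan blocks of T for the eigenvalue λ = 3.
Block sizes for λ = 3: [3, 1]

Step 1 — from the characteristic polynomial, algebraic multiplicity of λ = 3 is 4. From dim ker(T − (3)·I) = 2, there are exactly 2 Jordan blocks for λ = 3.
Step 2 — from the minimal polynomial, the factor (x − 3)^3 tells us the largest block for λ = 3 has size 3.
Step 3 — with total size 4, 2 blocks, and largest block 3, the block sizes (in nonincreasing order) are [3, 1].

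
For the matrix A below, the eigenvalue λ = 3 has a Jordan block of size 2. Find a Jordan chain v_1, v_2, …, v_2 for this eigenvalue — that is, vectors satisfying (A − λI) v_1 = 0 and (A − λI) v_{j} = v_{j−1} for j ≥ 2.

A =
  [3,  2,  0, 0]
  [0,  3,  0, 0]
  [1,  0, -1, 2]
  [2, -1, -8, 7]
A Jordan chain for λ = 3 of length 2:
v_1 = (0, 0, 1, 2)ᵀ
v_2 = (1, 0, 0, 0)ᵀ

Let N = A − (3)·I. We want v_2 with N^2 v_2 = 0 but N^1 v_2 ≠ 0; then v_{j-1} := N · v_j for j = 2, …, 2.

Pick v_2 = (1, 0, 0, 0)ᵀ.
Then v_1 = N · v_2 = (0, 0, 1, 2)ᵀ.

Sanity check: (A − (3)·I) v_1 = (0, 0, 0, 0)ᵀ = 0. ✓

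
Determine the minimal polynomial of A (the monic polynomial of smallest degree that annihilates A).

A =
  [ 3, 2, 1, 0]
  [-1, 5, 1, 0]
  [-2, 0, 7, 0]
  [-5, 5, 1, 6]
x^4 - 21*x^3 + 165*x^2 - 575*x + 750

The characteristic polynomial is χ_A(x) = (x - 6)*(x - 5)^3, so the eigenvalues are known. The minimal polynomial is
  m_A(x) = Π_λ (x − λ)^{k_λ}
where k_λ is the size of the *largest* Jordan block for λ (equivalently, the smallest k with (A − λI)^k v = 0 for every generalised eigenvector v of λ).

  λ = 5: largest Jordan block has size 3, contributing (x − 5)^3
  λ = 6: largest Jordan block has size 1, contributing (x − 6)

So m_A(x) = (x - 6)*(x - 5)^3 = x^4 - 21*x^3 + 165*x^2 - 575*x + 750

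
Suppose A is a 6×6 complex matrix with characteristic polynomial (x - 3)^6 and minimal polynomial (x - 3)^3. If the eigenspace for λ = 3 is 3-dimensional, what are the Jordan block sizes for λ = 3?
Block sizes for λ = 3: [3, 2, 1]

Step 1 — from the characteristic polynomial, algebraic multiplicity of λ = 3 is 6. From dim ker(A − (3)·I) = 3, there are exactly 3 Jordan blocks for λ = 3.
Step 2 — from the minimal polynomial, the factor (x − 3)^3 tells us the largest block for λ = 3 has size 3.
Step 3 — with total size 6, 3 blocks, and largest block 3, the block sizes (in nonincreasing order) are [3, 2, 1].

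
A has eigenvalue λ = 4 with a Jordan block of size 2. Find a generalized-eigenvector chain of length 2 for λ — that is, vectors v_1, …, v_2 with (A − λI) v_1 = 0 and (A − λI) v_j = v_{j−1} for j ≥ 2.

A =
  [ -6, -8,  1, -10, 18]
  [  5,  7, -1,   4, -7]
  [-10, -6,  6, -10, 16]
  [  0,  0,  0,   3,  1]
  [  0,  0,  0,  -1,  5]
A Jordan chain for λ = 4 of length 2:
v_1 = (-2, 2, -4, 0, 0)ᵀ
v_2 = (1, -1, 0, 0, 0)ᵀ

Let N = A − (4)·I. We want v_2 with N^2 v_2 = 0 but N^1 v_2 ≠ 0; then v_{j-1} := N · v_j for j = 2, …, 2.

Pick v_2 = (1, -1, 0, 0, 0)ᵀ.
Then v_1 = N · v_2 = (-2, 2, -4, 0, 0)ᵀ.

Sanity check: (A − (4)·I) v_1 = (0, 0, 0, 0, 0)ᵀ = 0. ✓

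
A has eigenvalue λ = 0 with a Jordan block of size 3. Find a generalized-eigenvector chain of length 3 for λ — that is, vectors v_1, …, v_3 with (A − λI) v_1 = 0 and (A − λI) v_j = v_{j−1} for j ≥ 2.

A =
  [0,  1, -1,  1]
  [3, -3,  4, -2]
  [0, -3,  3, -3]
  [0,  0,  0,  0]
A Jordan chain for λ = 0 of length 3:
v_1 = (3, -9, -9, 0)ᵀ
v_2 = (0, 3, 0, 0)ᵀ
v_3 = (1, 0, 0, 0)ᵀ

Let N = A − (0)·I. We want v_3 with N^3 v_3 = 0 but N^2 v_3 ≠ 0; then v_{j-1} := N · v_j for j = 3, …, 2.

Pick v_3 = (1, 0, 0, 0)ᵀ.
Then v_2 = N · v_3 = (0, 3, 0, 0)ᵀ.
Then v_1 = N · v_2 = (3, -9, -9, 0)ᵀ.

Sanity check: (A − (0)·I) v_1 = (0, 0, 0, 0)ᵀ = 0. ✓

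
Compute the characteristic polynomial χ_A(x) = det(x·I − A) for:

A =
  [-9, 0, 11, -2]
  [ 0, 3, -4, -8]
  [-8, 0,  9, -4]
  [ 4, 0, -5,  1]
x^4 - 4*x^3 - 2*x^2 + 12*x + 9

Expanding det(x·I − A) (e.g. by cofactor expansion or by noting that A is similar to its Jordan form J, which has the same characteristic polynomial as A) gives
  χ_A(x) = x^4 - 4*x^3 - 2*x^2 + 12*x + 9
which factors as (x - 3)^2*(x + 1)^2. The eigenvalues (with algebraic multiplicities) are λ = -1 with multiplicity 2, λ = 3 with multiplicity 2.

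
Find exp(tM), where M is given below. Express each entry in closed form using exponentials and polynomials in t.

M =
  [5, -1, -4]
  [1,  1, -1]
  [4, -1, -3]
e^{tM} =
  [-t^2*exp(t)/2 + 4*t*exp(t) + exp(t), -t*exp(t), t^2*exp(t)/2 - 4*t*exp(t)]
  [t*exp(t), exp(t), -t*exp(t)]
  [-t^2*exp(t)/2 + 4*t*exp(t), -t*exp(t), t^2*exp(t)/2 - 4*t*exp(t) + exp(t)]

Strategy: write M = P · J · P⁻¹ where J is a Jordan canonical form, so e^{tM} = P · e^{tJ} · P⁻¹, and e^{tJ} can be computed block-by-block.

M has Jordan form
J =
  [1, 1, 0]
  [0, 1, 1]
  [0, 0, 1]
(up to reordering of blocks).

Per-block formulas:
  For a 3×3 Jordan block J_3(1): exp(t · J_3(1)) = e^(1t)·(I + t·N + (t^2/2)·N^2), where N is the 3×3 nilpotent shift.

After assembling e^{tJ} and conjugating by P, we get:

e^{tM} =
  [-t^2*exp(t)/2 + 4*t*exp(t) + exp(t), -t*exp(t), t^2*exp(t)/2 - 4*t*exp(t)]
  [t*exp(t), exp(t), -t*exp(t)]
  [-t^2*exp(t)/2 + 4*t*exp(t), -t*exp(t), t^2*exp(t)/2 - 4*t*exp(t) + exp(t)]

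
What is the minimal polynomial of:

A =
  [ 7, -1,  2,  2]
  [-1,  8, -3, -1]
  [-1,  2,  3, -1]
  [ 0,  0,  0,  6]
x^3 - 18*x^2 + 108*x - 216

The characteristic polynomial is χ_A(x) = (x - 6)^4, so the eigenvalues are known. The minimal polynomial is
  m_A(x) = Π_λ (x − λ)^{k_λ}
where k_λ is the size of the *largest* Jordan block for λ (equivalently, the smallest k with (A − λI)^k v = 0 for every generalised eigenvector v of λ).

  λ = 6: largest Jordan block has size 3, contributing (x − 6)^3

So m_A(x) = (x - 6)^3 = x^3 - 18*x^2 + 108*x - 216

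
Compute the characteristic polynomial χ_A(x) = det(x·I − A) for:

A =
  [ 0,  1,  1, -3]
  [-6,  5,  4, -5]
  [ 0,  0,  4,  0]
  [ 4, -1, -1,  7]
x^4 - 16*x^3 + 96*x^2 - 256*x + 256

Expanding det(x·I − A) (e.g. by cofactor expansion or by noting that A is similar to its Jordan form J, which has the same characteristic polynomial as A) gives
  χ_A(x) = x^4 - 16*x^3 + 96*x^2 - 256*x + 256
which factors as (x - 4)^4. The eigenvalues (with algebraic multiplicities) are λ = 4 with multiplicity 4.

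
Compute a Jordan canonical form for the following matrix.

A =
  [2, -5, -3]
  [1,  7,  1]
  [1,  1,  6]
J_3(5)

The characteristic polynomial is
  det(x·I − A) = x^3 - 15*x^2 + 75*x - 125 = (x - 5)^3

Eigenvalues and multiplicities (the geometric multiplicity of λ is n − rank(A − λI), which equals the number of Jordan blocks for λ):
  λ = 5: algebraic multiplicity = 3, geometric multiplicity = 1

Determining the block sizes for each eigenvalue:
  λ = 5: one block (gm = 1), so the single block has size am = 3 → block sizes [3]

Assembling the blocks gives a Jordan form
J =
  [5, 1, 0]
  [0, 5, 1]
  [0, 0, 5]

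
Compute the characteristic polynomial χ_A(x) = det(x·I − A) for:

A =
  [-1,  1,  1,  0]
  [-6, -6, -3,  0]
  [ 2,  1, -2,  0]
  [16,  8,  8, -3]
x^4 + 12*x^3 + 54*x^2 + 108*x + 81

Expanding det(x·I − A) (e.g. by cofactor expansion or by noting that A is similar to its Jordan form J, which has the same characteristic polynomial as A) gives
  χ_A(x) = x^4 + 12*x^3 + 54*x^2 + 108*x + 81
which factors as (x + 3)^4. The eigenvalues (with algebraic multiplicities) are λ = -3 with multiplicity 4.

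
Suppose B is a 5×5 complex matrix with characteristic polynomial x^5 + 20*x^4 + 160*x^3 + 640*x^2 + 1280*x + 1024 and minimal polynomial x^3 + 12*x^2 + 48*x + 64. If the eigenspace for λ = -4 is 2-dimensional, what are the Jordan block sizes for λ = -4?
Block sizes for λ = -4: [3, 2]

Step 1 — from the characteristic polynomial, algebraic multiplicity of λ = -4 is 5. From dim ker(B − (-4)·I) = 2, there are exactly 2 Jordan blocks for λ = -4.
Step 2 — from the minimal polynomial, the factor (x + 4)^3 tells us the largest block for λ = -4 has size 3.
Step 3 — with total size 5, 2 blocks, and largest block 3, the block sizes (in nonincreasing order) are [3, 2].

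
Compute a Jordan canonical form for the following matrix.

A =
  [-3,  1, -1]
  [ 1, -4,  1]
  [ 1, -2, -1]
J_2(-3) ⊕ J_1(-2)

The characteristic polynomial is
  det(x·I − A) = x^3 + 8*x^2 + 21*x + 18 = (x + 2)*(x + 3)^2

Eigenvalues and multiplicities (the geometric multiplicity of λ is n − rank(A − λI), which equals the number of Jordan blocks for λ):
  λ = -3: algebraic multiplicity = 2, geometric multiplicity = 1
  λ = -2: algebraic multiplicity = 1, geometric multiplicity = 1

Determining the block sizes for each eigenvalue:
  λ = -3: one block (gm = 1), so the single block has size am = 2 → block sizes [2]
  λ = -2: one block (gm = 1), so the single block has size am = 1 → block sizes [1]

Assembling the blocks gives a Jordan form
J =
  [-3,  1,  0]
  [ 0, -3,  0]
  [ 0,  0, -2]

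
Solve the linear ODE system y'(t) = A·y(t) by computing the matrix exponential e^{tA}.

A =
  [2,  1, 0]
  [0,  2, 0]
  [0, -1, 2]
e^{tA} =
  [exp(2*t), t*exp(2*t), 0]
  [0, exp(2*t), 0]
  [0, -t*exp(2*t), exp(2*t)]

Strategy: write A = P · J · P⁻¹ where J is a Jordan canonical form, so e^{tA} = P · e^{tJ} · P⁻¹, and e^{tJ} can be computed block-by-block.

A has Jordan form
J =
  [2, 1, 0]
  [0, 2, 0]
  [0, 0, 2]
(up to reordering of blocks).

Per-block formulas:
  For a 1×1 block at λ = 2: exp(t · [2]) = [e^(2t)].
  For a 2×2 Jordan block J_2(2): exp(t · J_2(2)) = e^(2t)·(I + t·N), where N is the 2×2 nilpotent shift.

After assembling e^{tJ} and conjugating by P, we get:

e^{tA} =
  [exp(2*t), t*exp(2*t), 0]
  [0, exp(2*t), 0]
  [0, -t*exp(2*t), exp(2*t)]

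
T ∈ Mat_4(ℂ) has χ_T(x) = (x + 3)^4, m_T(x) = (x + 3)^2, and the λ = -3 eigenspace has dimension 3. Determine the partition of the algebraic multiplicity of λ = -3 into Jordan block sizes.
Block sizes for λ = -3: [2, 1, 1]

Step 1 — from the characteristic polynomial, algebraic multiplicity of λ = -3 is 4. From dim ker(T − (-3)·I) = 3, there are exactly 3 Jordan blocks for λ = -3.
Step 2 — from the minimal polynomial, the factor (x + 3)^2 tells us the largest block for λ = -3 has size 2.
Step 3 — with total size 4, 3 blocks, and largest block 2, the block sizes (in nonincreasing order) are [2, 1, 1].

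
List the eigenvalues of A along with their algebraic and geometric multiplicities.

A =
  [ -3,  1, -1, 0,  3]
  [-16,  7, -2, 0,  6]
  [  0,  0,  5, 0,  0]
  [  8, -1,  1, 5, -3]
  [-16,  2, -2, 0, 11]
λ = 5: alg = 5, geom = 4

Step 1 — factor the characteristic polynomial to read off the algebraic multiplicities:
  χ_A(x) = (x - 5)^5

Step 2 — compute geometric multiplicities via the rank-nullity identity g(λ) = n − rank(A − λI):
  rank(A − (5)·I) = 1, so dim ker(A − (5)·I) = n − 1 = 4

Summary:
  λ = 5: algebraic multiplicity = 5, geometric multiplicity = 4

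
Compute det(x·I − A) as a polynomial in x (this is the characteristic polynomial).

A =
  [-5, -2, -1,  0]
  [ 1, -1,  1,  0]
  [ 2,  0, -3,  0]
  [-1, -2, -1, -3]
x^4 + 12*x^3 + 54*x^2 + 108*x + 81

Expanding det(x·I − A) (e.g. by cofactor expansion or by noting that A is similar to its Jordan form J, which has the same characteristic polynomial as A) gives
  χ_A(x) = x^4 + 12*x^3 + 54*x^2 + 108*x + 81
which factors as (x + 3)^4. The eigenvalues (with algebraic multiplicities) are λ = -3 with multiplicity 4.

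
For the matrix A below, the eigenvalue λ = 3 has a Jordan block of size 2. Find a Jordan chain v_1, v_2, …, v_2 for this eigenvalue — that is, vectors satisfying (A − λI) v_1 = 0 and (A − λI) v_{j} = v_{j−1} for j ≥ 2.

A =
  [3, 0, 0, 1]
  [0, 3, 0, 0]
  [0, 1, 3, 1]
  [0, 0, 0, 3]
A Jordan chain for λ = 3 of length 2:
v_1 = (0, 0, 1, 0)ᵀ
v_2 = (0, 1, 0, 0)ᵀ

Let N = A − (3)·I. We want v_2 with N^2 v_2 = 0 but N^1 v_2 ≠ 0; then v_{j-1} := N · v_j for j = 2, …, 2.

Pick v_2 = (0, 1, 0, 0)ᵀ.
Then v_1 = N · v_2 = (0, 0, 1, 0)ᵀ.

Sanity check: (A − (3)·I) v_1 = (0, 0, 0, 0)ᵀ = 0. ✓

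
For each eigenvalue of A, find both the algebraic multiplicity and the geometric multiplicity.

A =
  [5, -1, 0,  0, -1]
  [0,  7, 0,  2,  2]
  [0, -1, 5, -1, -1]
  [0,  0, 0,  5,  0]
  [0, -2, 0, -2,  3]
λ = 5: alg = 5, geom = 3

Step 1 — factor the characteristic polynomial to read off the algebraic multiplicities:
  χ_A(x) = (x - 5)^5

Step 2 — compute geometric multiplicities via the rank-nullity identity g(λ) = n − rank(A − λI):
  rank(A − (5)·I) = 2, so dim ker(A − (5)·I) = n − 2 = 3

Summary:
  λ = 5: algebraic multiplicity = 5, geometric multiplicity = 3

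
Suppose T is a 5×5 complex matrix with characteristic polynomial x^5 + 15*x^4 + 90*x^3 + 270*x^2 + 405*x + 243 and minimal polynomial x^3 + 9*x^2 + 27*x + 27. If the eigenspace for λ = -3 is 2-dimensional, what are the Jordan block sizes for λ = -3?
Block sizes for λ = -3: [3, 2]

Step 1 — from the characteristic polynomial, algebraic multiplicity of λ = -3 is 5. From dim ker(T − (-3)·I) = 2, there are exactly 2 Jordan blocks for λ = -3.
Step 2 — from the minimal polynomial, the factor (x + 3)^3 tells us the largest block for λ = -3 has size 3.
Step 3 — with total size 5, 2 blocks, and largest block 3, the block sizes (in nonincreasing order) are [3, 2].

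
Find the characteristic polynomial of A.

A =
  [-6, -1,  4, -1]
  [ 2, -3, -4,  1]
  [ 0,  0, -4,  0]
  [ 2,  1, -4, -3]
x^4 + 16*x^3 + 96*x^2 + 256*x + 256

Expanding det(x·I − A) (e.g. by cofactor expansion or by noting that A is similar to its Jordan form J, which has the same characteristic polynomial as A) gives
  χ_A(x) = x^4 + 16*x^3 + 96*x^2 + 256*x + 256
which factors as (x + 4)^4. The eigenvalues (with algebraic multiplicities) are λ = -4 with multiplicity 4.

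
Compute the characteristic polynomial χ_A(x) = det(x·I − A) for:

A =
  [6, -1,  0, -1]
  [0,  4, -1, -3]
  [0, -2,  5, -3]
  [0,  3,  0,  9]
x^4 - 24*x^3 + 216*x^2 - 864*x + 1296

Expanding det(x·I − A) (e.g. by cofactor expansion or by noting that A is similar to its Jordan form J, which has the same characteristic polynomial as A) gives
  χ_A(x) = x^4 - 24*x^3 + 216*x^2 - 864*x + 1296
which factors as (x - 6)^4. The eigenvalues (with algebraic multiplicities) are λ = 6 with multiplicity 4.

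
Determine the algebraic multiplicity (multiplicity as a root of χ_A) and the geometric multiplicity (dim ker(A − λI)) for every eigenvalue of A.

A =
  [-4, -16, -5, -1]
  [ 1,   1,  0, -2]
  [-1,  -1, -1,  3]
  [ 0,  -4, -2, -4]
λ = -2: alg = 4, geom = 2

Step 1 — factor the characteristic polynomial to read off the algebraic multiplicities:
  χ_A(x) = (x + 2)^4

Step 2 — compute geometric multiplicities via the rank-nullity identity g(λ) = n − rank(A − λI):
  rank(A − (-2)·I) = 2, so dim ker(A − (-2)·I) = n − 2 = 2

Summary:
  λ = -2: algebraic multiplicity = 4, geometric multiplicity = 2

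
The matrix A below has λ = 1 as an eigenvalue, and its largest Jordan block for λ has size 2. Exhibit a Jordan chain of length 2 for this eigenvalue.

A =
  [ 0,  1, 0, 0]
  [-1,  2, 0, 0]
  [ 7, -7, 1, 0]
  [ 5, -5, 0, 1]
A Jordan chain for λ = 1 of length 2:
v_1 = (-1, -1, 7, 5)ᵀ
v_2 = (1, 0, 0, 0)ᵀ

Let N = A − (1)·I. We want v_2 with N^2 v_2 = 0 but N^1 v_2 ≠ 0; then v_{j-1} := N · v_j for j = 2, …, 2.

Pick v_2 = (1, 0, 0, 0)ᵀ.
Then v_1 = N · v_2 = (-1, -1, 7, 5)ᵀ.

Sanity check: (A − (1)·I) v_1 = (0, 0, 0, 0)ᵀ = 0. ✓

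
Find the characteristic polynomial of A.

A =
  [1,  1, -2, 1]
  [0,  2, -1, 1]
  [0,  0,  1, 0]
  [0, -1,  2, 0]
x^4 - 4*x^3 + 6*x^2 - 4*x + 1

Expanding det(x·I − A) (e.g. by cofactor expansion or by noting that A is similar to its Jordan form J, which has the same characteristic polynomial as A) gives
  χ_A(x) = x^4 - 4*x^3 + 6*x^2 - 4*x + 1
which factors as (x - 1)^4. The eigenvalues (with algebraic multiplicities) are λ = 1 with multiplicity 4.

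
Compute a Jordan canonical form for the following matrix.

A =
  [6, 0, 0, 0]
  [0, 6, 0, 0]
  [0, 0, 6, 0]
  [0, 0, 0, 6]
J_1(6) ⊕ J_1(6) ⊕ J_1(6) ⊕ J_1(6)

The characteristic polynomial is
  det(x·I − A) = x^4 - 24*x^3 + 216*x^2 - 864*x + 1296 = (x - 6)^4

Eigenvalues and multiplicities (the geometric multiplicity of λ is n − rank(A − λI), which equals the number of Jordan blocks for λ):
  λ = 6: algebraic multiplicity = 4, geometric multiplicity = 4

Determining the block sizes for each eigenvalue:
  λ = 6: gm = am = 4, so every block has size 1 → block sizes [1, 1, 1, 1]

Assembling the blocks gives a Jordan form
J =
  [6, 0, 0, 0]
  [0, 6, 0, 0]
  [0, 0, 6, 0]
  [0, 0, 0, 6]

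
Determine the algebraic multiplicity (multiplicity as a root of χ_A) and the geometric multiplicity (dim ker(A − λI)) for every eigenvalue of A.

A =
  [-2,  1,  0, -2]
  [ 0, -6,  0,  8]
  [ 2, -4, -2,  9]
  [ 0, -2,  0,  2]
λ = -2: alg = 4, geom = 2

Step 1 — factor the characteristic polynomial to read off the algebraic multiplicities:
  χ_A(x) = (x + 2)^4

Step 2 — compute geometric multiplicities via the rank-nullity identity g(λ) = n − rank(A − λI):
  rank(A − (-2)·I) = 2, so dim ker(A − (-2)·I) = n − 2 = 2

Summary:
  λ = -2: algebraic multiplicity = 4, geometric multiplicity = 2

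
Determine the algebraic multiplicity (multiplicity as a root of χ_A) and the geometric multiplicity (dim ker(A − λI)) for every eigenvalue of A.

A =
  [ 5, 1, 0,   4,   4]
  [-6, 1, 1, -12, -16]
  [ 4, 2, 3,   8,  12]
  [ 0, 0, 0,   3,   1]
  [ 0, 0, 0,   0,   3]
λ = 3: alg = 5, geom = 2

Step 1 — factor the characteristic polynomial to read off the algebraic multiplicities:
  χ_A(x) = (x - 3)^5

Step 2 — compute geometric multiplicities via the rank-nullity identity g(λ) = n − rank(A − λI):
  rank(A − (3)·I) = 3, so dim ker(A − (3)·I) = n − 3 = 2

Summary:
  λ = 3: algebraic multiplicity = 5, geometric multiplicity = 2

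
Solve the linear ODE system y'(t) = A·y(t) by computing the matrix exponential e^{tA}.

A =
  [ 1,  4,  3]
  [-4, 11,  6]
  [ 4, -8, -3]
e^{tA} =
  [-2*t*exp(3*t) + exp(3*t), 4*t*exp(3*t), 3*t*exp(3*t)]
  [-4*t*exp(3*t), 8*t*exp(3*t) + exp(3*t), 6*t*exp(3*t)]
  [4*t*exp(3*t), -8*t*exp(3*t), -6*t*exp(3*t) + exp(3*t)]

Strategy: write A = P · J · P⁻¹ where J is a Jordan canonical form, so e^{tA} = P · e^{tJ} · P⁻¹, and e^{tJ} can be computed block-by-block.

A has Jordan form
J =
  [3, 1, 0]
  [0, 3, 0]
  [0, 0, 3]
(up to reordering of blocks).

Per-block formulas:
  For a 1×1 block at λ = 3: exp(t · [3]) = [e^(3t)].
  For a 2×2 Jordan block J_2(3): exp(t · J_2(3)) = e^(3t)·(I + t·N), where N is the 2×2 nilpotent shift.

After assembling e^{tJ} and conjugating by P, we get:

e^{tA} =
  [-2*t*exp(3*t) + exp(3*t), 4*t*exp(3*t), 3*t*exp(3*t)]
  [-4*t*exp(3*t), 8*t*exp(3*t) + exp(3*t), 6*t*exp(3*t)]
  [4*t*exp(3*t), -8*t*exp(3*t), -6*t*exp(3*t) + exp(3*t)]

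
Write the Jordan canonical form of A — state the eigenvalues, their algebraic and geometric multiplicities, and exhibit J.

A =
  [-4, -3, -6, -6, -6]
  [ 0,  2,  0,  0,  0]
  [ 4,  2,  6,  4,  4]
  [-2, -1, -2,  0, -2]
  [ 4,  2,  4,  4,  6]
J_2(2) ⊕ J_1(2) ⊕ J_1(2) ⊕ J_1(2)

The characteristic polynomial is
  det(x·I − A) = x^5 - 10*x^4 + 40*x^3 - 80*x^2 + 80*x - 32 = (x - 2)^5

Eigenvalues and multiplicities (the geometric multiplicity of λ is n − rank(A − λI), which equals the number of Jordan blocks for λ):
  λ = 2: algebraic multiplicity = 5, geometric multiplicity = 4

Determining the block sizes for each eigenvalue:
  λ = 2: 4 blocks summing to 5 forces exactly one block of size 2 and the rest size 1 → block sizes [2, 1, 1, 1]

Assembling the blocks gives a Jordan form
J =
  [2, 1, 0, 0, 0]
  [0, 2, 0, 0, 0]
  [0, 0, 2, 0, 0]
  [0, 0, 0, 2, 0]
  [0, 0, 0, 0, 2]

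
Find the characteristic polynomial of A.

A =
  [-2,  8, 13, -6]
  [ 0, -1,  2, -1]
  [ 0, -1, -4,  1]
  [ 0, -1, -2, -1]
x^4 + 8*x^3 + 24*x^2 + 32*x + 16

Expanding det(x·I − A) (e.g. by cofactor expansion or by noting that A is similar to its Jordan form J, which has the same characteristic polynomial as A) gives
  χ_A(x) = x^4 + 8*x^3 + 24*x^2 + 32*x + 16
which factors as (x + 2)^4. The eigenvalues (with algebraic multiplicities) are λ = -2 with multiplicity 4.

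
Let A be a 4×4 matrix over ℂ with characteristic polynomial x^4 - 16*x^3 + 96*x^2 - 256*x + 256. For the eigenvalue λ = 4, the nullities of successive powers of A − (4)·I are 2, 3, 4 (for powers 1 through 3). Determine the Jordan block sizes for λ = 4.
Block sizes for λ = 4: [3, 1]

From the dimensions of kernels of powers, the number of Jordan blocks of size at least j is d_j − d_{j−1} where d_j = dim ker(N^j) (with d_0 = 0). Computing the differences gives [2, 1, 1].
The number of blocks of size exactly k is (#blocks of size ≥ k) − (#blocks of size ≥ k + 1), so the partition is: 1 block(s) of size 1, 1 block(s) of size 3.
In nonincreasing order the block sizes are [3, 1].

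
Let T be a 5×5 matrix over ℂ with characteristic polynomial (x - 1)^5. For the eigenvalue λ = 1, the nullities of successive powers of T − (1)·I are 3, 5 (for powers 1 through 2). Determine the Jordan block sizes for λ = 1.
Block sizes for λ = 1: [2, 2, 1]

From the dimensions of kernels of powers, the number of Jordan blocks of size at least j is d_j − d_{j−1} where d_j = dim ker(N^j) (with d_0 = 0). Computing the differences gives [3, 2].
The number of blocks of size exactly k is (#blocks of size ≥ k) − (#blocks of size ≥ k + 1), so the partition is: 1 block(s) of size 1, 2 block(s) of size 2.
In nonincreasing order the block sizes are [2, 2, 1].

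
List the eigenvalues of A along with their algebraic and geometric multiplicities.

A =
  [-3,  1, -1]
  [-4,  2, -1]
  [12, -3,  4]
λ = 1: alg = 3, geom = 2

Step 1 — factor the characteristic polynomial to read off the algebraic multiplicities:
  χ_A(x) = (x - 1)^3

Step 2 — compute geometric multiplicities via the rank-nullity identity g(λ) = n − rank(A − λI):
  rank(A − (1)·I) = 1, so dim ker(A − (1)·I) = n − 1 = 2

Summary:
  λ = 1: algebraic multiplicity = 3, geometric multiplicity = 2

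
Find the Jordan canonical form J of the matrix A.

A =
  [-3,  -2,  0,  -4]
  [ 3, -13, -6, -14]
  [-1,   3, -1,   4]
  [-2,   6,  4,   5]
J_3(-3) ⊕ J_1(-3)

The characteristic polynomial is
  det(x·I − A) = x^4 + 12*x^3 + 54*x^2 + 108*x + 81 = (x + 3)^4

Eigenvalues and multiplicities (the geometric multiplicity of λ is n − rank(A − λI), which equals the number of Jordan blocks for λ):
  λ = -3: algebraic multiplicity = 4, geometric multiplicity = 2

Determining the block sizes for each eigenvalue:
  λ = -3: with am = 4 and gm = 2, the partition is not yet determined (e.g. several partitions of 4 into 2 parts exist). Let N = A − (-3)·I. Computing rank(N^1) = 2, rank(N^2) = 1, rank(N^3) = 0; the number of blocks of size ≥ j is rank(N^{j−1}) − rank(N^j), giving [2, 1, 1]. So we have 1 block(s) of size 3, 1 block(s) of size 1 → block sizes [3, 1]

Assembling the blocks gives a Jordan form
J =
  [-3,  1,  0,  0]
  [ 0, -3,  1,  0]
  [ 0,  0, -3,  0]
  [ 0,  0,  0, -3]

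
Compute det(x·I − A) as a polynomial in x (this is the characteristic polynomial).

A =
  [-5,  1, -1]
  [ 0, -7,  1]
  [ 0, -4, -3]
x^3 + 15*x^2 + 75*x + 125

Expanding det(x·I − A) (e.g. by cofactor expansion or by noting that A is similar to its Jordan form J, which has the same characteristic polynomial as A) gives
  χ_A(x) = x^3 + 15*x^2 + 75*x + 125
which factors as (x + 5)^3. The eigenvalues (with algebraic multiplicities) are λ = -5 with multiplicity 3.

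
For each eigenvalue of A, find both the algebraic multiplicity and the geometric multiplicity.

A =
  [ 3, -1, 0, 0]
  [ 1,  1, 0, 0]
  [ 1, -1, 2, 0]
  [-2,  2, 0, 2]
λ = 2: alg = 4, geom = 3

Step 1 — factor the characteristic polynomial to read off the algebraic multiplicities:
  χ_A(x) = (x - 2)^4

Step 2 — compute geometric multiplicities via the rank-nullity identity g(λ) = n − rank(A − λI):
  rank(A − (2)·I) = 1, so dim ker(A − (2)·I) = n − 1 = 3

Summary:
  λ = 2: algebraic multiplicity = 4, geometric multiplicity = 3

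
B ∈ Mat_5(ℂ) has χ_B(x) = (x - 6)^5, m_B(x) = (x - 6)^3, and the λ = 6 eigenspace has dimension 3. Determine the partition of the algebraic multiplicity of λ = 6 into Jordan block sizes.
Block sizes for λ = 6: [3, 1, 1]

Step 1 — from the characteristic polynomial, algebraic multiplicity of λ = 6 is 5. From dim ker(B − (6)·I) = 3, there are exactly 3 Jordan blocks for λ = 6.
Step 2 — from the minimal polynomial, the factor (x − 6)^3 tells us the largest block for λ = 6 has size 3.
Step 3 — with total size 5, 3 blocks, and largest block 3, the block sizes (in nonincreasing order) are [3, 1, 1].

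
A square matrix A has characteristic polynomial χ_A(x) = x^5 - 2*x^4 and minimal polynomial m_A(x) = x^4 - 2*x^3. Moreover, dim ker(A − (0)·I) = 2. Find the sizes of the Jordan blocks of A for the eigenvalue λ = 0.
Block sizes for λ = 0: [3, 1]

Step 1 — from the characteristic polynomial, algebraic multiplicity of λ = 0 is 4. From dim ker(A − (0)·I) = 2, there are exactly 2 Jordan blocks for λ = 0.
Step 2 — from the minimal polynomial, the factor (x − 0)^3 tells us the largest block for λ = 0 has size 3.
Step 3 — with total size 4, 2 blocks, and largest block 3, the block sizes (in nonincreasing order) are [3, 1].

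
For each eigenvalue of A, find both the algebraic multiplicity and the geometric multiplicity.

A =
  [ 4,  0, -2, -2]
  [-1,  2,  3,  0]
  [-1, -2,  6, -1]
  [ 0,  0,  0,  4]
λ = 4: alg = 4, geom = 2

Step 1 — factor the characteristic polynomial to read off the algebraic multiplicities:
  χ_A(x) = (x - 4)^4

Step 2 — compute geometric multiplicities via the rank-nullity identity g(λ) = n − rank(A − λI):
  rank(A − (4)·I) = 2, so dim ker(A − (4)·I) = n − 2 = 2

Summary:
  λ = 4: algebraic multiplicity = 4, geometric multiplicity = 2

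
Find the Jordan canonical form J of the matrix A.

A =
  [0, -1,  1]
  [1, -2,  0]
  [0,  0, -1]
J_3(-1)

The characteristic polynomial is
  det(x·I − A) = x^3 + 3*x^2 + 3*x + 1 = (x + 1)^3

Eigenvalues and multiplicities (the geometric multiplicity of λ is n − rank(A − λI), which equals the number of Jordan blocks for λ):
  λ = -1: algebraic multiplicity = 3, geometric multiplicity = 1

Determining the block sizes for each eigenvalue:
  λ = -1: one block (gm = 1), so the single block has size am = 3 → block sizes [3]

Assembling the blocks gives a Jordan form
J =
  [-1,  1,  0]
  [ 0, -1,  1]
  [ 0,  0, -1]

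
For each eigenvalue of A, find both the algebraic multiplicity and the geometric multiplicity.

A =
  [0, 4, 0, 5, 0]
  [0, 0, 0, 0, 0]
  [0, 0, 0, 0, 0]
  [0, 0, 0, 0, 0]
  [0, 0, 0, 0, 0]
λ = 0: alg = 5, geom = 4

Step 1 — factor the characteristic polynomial to read off the algebraic multiplicities:
  χ_A(x) = x^5

Step 2 — compute geometric multiplicities via the rank-nullity identity g(λ) = n − rank(A − λI):
  rank(A − (0)·I) = 1, so dim ker(A − (0)·I) = n − 1 = 4

Summary:
  λ = 0: algebraic multiplicity = 5, geometric multiplicity = 4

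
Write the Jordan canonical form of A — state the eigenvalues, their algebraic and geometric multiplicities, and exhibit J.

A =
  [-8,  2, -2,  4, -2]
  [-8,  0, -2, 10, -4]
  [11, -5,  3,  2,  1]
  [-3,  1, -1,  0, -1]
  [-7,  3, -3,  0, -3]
J_2(-2) ⊕ J_1(-2) ⊕ J_1(-2) ⊕ J_1(0)

The characteristic polynomial is
  det(x·I − A) = x^5 + 8*x^4 + 24*x^3 + 32*x^2 + 16*x = x*(x + 2)^4

Eigenvalues and multiplicities (the geometric multiplicity of λ is n − rank(A − λI), which equals the number of Jordan blocks for λ):
  λ = -2: algebraic multiplicity = 4, geometric multiplicity = 3
  λ = 0: algebraic multiplicity = 1, geometric multiplicity = 1

Determining the block sizes for each eigenvalue:
  λ = -2: 3 blocks summing to 4 forces exactly one block of size 2 and the rest size 1 → block sizes [2, 1, 1]
  λ = 0: one block (gm = 1), so the single block has size am = 1 → block sizes [1]

Assembling the blocks gives a Jordan form
J =
  [-2,  1,  0,  0, 0]
  [ 0, -2,  0,  0, 0]
  [ 0,  0, -2,  0, 0]
  [ 0,  0,  0, -2, 0]
  [ 0,  0,  0,  0, 0]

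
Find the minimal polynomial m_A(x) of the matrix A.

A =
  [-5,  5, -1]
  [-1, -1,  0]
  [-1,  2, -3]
x^3 + 9*x^2 + 27*x + 27

The characteristic polynomial is χ_A(x) = (x + 3)^3, so the eigenvalues are known. The minimal polynomial is
  m_A(x) = Π_λ (x − λ)^{k_λ}
where k_λ is the size of the *largest* Jordan block for λ (equivalently, the smallest k with (A − λI)^k v = 0 for every generalised eigenvector v of λ).

  λ = -3: largest Jordan block has size 3, contributing (x + 3)^3

So m_A(x) = (x + 3)^3 = x^3 + 9*x^2 + 27*x + 27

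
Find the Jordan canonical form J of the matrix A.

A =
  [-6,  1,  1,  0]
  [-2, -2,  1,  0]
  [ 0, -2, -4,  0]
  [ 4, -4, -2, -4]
J_3(-4) ⊕ J_1(-4)

The characteristic polynomial is
  det(x·I − A) = x^4 + 16*x^3 + 96*x^2 + 256*x + 256 = (x + 4)^4

Eigenvalues and multiplicities (the geometric multiplicity of λ is n − rank(A − λI), which equals the number of Jordan blocks for λ):
  λ = -4: algebraic multiplicity = 4, geometric multiplicity = 2

Determining the block sizes for each eigenvalue:
  λ = -4: with am = 4 and gm = 2, the partition is not yet determined (e.g. several partitions of 4 into 2 parts exist). Let N = A − (-4)·I. Computing rank(N^1) = 2, rank(N^2) = 1, rank(N^3) = 0; the number of blocks of size ≥ j is rank(N^{j−1}) − rank(N^j), giving [2, 1, 1]. So we have 1 block(s) of size 3, 1 block(s) of size 1 → block sizes [3, 1]

Assembling the blocks gives a Jordan form
J =
  [-4,  1,  0,  0]
  [ 0, -4,  1,  0]
  [ 0,  0, -4,  0]
  [ 0,  0,  0, -4]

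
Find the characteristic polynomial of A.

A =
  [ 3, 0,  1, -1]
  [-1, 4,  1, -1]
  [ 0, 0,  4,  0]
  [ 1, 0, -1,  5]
x^4 - 16*x^3 + 96*x^2 - 256*x + 256

Expanding det(x·I − A) (e.g. by cofactor expansion or by noting that A is similar to its Jordan form J, which has the same characteristic polynomial as A) gives
  χ_A(x) = x^4 - 16*x^3 + 96*x^2 - 256*x + 256
which factors as (x - 4)^4. The eigenvalues (with algebraic multiplicities) are λ = 4 with multiplicity 4.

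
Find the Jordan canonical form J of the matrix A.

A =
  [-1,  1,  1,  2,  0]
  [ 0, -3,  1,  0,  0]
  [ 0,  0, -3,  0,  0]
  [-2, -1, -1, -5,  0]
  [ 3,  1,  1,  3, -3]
J_3(-3) ⊕ J_2(-3)

The characteristic polynomial is
  det(x·I − A) = x^5 + 15*x^4 + 90*x^3 + 270*x^2 + 405*x + 243 = (x + 3)^5

Eigenvalues and multiplicities (the geometric multiplicity of λ is n − rank(A − λI), which equals the number of Jordan blocks for λ):
  λ = -3: algebraic multiplicity = 5, geometric multiplicity = 2

Determining the block sizes for each eigenvalue:
  λ = -3: with am = 5 and gm = 2, the partition is not yet determined (e.g. several partitions of 5 into 2 parts exist). Let N = A − (-3)·I. Computing rank(N^1) = 3, rank(N^2) = 1, rank(N^3) = 0; the number of blocks of size ≥ j is rank(N^{j−1}) − rank(N^j), giving [2, 2, 1]. So we have 1 block(s) of size 3, 1 block(s) of size 2 → block sizes [3, 2]

Assembling the blocks gives a Jordan form
J =
  [-3,  1,  0,  0,  0]
  [ 0, -3,  1,  0,  0]
  [ 0,  0, -3,  0,  0]
  [ 0,  0,  0, -3,  1]
  [ 0,  0,  0,  0, -3]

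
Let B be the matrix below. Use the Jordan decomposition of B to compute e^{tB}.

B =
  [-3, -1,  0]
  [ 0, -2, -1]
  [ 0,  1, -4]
e^{tB} =
  [exp(-3*t), -t^2*exp(-3*t)/2 - t*exp(-3*t), t^2*exp(-3*t)/2]
  [0, t*exp(-3*t) + exp(-3*t), -t*exp(-3*t)]
  [0, t*exp(-3*t), -t*exp(-3*t) + exp(-3*t)]

Strategy: write B = P · J · P⁻¹ where J is a Jordan canonical form, so e^{tB} = P · e^{tJ} · P⁻¹, and e^{tJ} can be computed block-by-block.

B has Jordan form
J =
  [-3,  1,  0]
  [ 0, -3,  1]
  [ 0,  0, -3]
(up to reordering of blocks).

Per-block formulas:
  For a 3×3 Jordan block J_3(-3): exp(t · J_3(-3)) = e^(-3t)·(I + t·N + (t^2/2)·N^2), where N is the 3×3 nilpotent shift.

After assembling e^{tJ} and conjugating by P, we get:

e^{tB} =
  [exp(-3*t), -t^2*exp(-3*t)/2 - t*exp(-3*t), t^2*exp(-3*t)/2]
  [0, t*exp(-3*t) + exp(-3*t), -t*exp(-3*t)]
  [0, t*exp(-3*t), -t*exp(-3*t) + exp(-3*t)]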